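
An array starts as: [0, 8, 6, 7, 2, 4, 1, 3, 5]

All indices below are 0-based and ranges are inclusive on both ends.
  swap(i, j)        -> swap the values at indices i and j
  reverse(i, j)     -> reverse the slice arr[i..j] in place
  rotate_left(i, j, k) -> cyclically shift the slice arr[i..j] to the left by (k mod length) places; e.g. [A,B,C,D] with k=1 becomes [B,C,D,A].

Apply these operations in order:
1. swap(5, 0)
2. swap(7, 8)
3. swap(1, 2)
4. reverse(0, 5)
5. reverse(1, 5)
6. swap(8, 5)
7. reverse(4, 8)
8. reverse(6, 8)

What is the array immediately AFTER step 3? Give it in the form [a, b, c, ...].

After 1 (swap(5, 0)): [4, 8, 6, 7, 2, 0, 1, 3, 5]
After 2 (swap(7, 8)): [4, 8, 6, 7, 2, 0, 1, 5, 3]
After 3 (swap(1, 2)): [4, 6, 8, 7, 2, 0, 1, 5, 3]

Answer: [4, 6, 8, 7, 2, 0, 1, 5, 3]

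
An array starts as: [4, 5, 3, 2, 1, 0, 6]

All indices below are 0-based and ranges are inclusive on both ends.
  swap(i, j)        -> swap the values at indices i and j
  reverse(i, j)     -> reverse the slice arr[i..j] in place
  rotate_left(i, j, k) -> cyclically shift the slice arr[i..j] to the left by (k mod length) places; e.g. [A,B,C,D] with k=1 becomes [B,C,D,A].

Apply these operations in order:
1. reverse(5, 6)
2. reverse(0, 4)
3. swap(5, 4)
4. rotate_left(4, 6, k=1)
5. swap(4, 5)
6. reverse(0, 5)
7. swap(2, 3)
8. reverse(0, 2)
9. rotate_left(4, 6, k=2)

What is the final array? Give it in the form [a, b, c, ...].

Answer: [3, 0, 4, 5, 6, 2, 1]

Derivation:
After 1 (reverse(5, 6)): [4, 5, 3, 2, 1, 6, 0]
After 2 (reverse(0, 4)): [1, 2, 3, 5, 4, 6, 0]
After 3 (swap(5, 4)): [1, 2, 3, 5, 6, 4, 0]
After 4 (rotate_left(4, 6, k=1)): [1, 2, 3, 5, 4, 0, 6]
After 5 (swap(4, 5)): [1, 2, 3, 5, 0, 4, 6]
After 6 (reverse(0, 5)): [4, 0, 5, 3, 2, 1, 6]
After 7 (swap(2, 3)): [4, 0, 3, 5, 2, 1, 6]
After 8 (reverse(0, 2)): [3, 0, 4, 5, 2, 1, 6]
After 9 (rotate_left(4, 6, k=2)): [3, 0, 4, 5, 6, 2, 1]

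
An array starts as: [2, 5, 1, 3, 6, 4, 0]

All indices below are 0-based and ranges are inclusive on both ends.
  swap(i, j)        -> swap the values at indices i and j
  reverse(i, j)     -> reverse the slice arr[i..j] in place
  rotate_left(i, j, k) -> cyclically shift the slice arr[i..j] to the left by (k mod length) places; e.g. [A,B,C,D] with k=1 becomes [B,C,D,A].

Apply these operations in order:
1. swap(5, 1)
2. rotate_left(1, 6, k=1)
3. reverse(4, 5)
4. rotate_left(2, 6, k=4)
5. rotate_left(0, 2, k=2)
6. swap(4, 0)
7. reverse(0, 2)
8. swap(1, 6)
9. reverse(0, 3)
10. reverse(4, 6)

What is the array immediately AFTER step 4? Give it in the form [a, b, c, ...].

After 1 (swap(5, 1)): [2, 4, 1, 3, 6, 5, 0]
After 2 (rotate_left(1, 6, k=1)): [2, 1, 3, 6, 5, 0, 4]
After 3 (reverse(4, 5)): [2, 1, 3, 6, 0, 5, 4]
After 4 (rotate_left(2, 6, k=4)): [2, 1, 4, 3, 6, 0, 5]

Answer: [2, 1, 4, 3, 6, 0, 5]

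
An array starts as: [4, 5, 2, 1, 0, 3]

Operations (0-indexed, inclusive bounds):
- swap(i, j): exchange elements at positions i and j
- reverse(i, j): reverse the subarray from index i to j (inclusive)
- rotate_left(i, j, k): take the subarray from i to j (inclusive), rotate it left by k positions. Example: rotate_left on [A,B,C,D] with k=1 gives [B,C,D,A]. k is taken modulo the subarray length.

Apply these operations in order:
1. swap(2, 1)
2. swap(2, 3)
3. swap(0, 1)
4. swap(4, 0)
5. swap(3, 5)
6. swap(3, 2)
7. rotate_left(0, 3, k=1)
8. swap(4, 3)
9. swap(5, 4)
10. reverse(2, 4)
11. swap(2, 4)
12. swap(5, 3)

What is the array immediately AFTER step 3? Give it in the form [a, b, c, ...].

After 1 (swap(2, 1)): [4, 2, 5, 1, 0, 3]
After 2 (swap(2, 3)): [4, 2, 1, 5, 0, 3]
After 3 (swap(0, 1)): [2, 4, 1, 5, 0, 3]

Answer: [2, 4, 1, 5, 0, 3]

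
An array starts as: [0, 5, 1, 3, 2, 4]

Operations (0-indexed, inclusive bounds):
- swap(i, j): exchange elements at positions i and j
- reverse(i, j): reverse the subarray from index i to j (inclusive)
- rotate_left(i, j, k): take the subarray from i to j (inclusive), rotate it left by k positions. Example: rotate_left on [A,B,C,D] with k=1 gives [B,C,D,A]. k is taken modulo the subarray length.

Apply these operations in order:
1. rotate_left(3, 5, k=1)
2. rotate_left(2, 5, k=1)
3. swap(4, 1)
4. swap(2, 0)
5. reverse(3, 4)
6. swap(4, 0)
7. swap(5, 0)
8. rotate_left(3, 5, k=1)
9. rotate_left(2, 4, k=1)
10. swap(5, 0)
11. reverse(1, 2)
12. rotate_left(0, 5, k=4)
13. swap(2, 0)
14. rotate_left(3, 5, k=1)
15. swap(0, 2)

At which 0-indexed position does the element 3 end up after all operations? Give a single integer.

Answer: 3

Derivation:
After 1 (rotate_left(3, 5, k=1)): [0, 5, 1, 2, 4, 3]
After 2 (rotate_left(2, 5, k=1)): [0, 5, 2, 4, 3, 1]
After 3 (swap(4, 1)): [0, 3, 2, 4, 5, 1]
After 4 (swap(2, 0)): [2, 3, 0, 4, 5, 1]
After 5 (reverse(3, 4)): [2, 3, 0, 5, 4, 1]
After 6 (swap(4, 0)): [4, 3, 0, 5, 2, 1]
After 7 (swap(5, 0)): [1, 3, 0, 5, 2, 4]
After 8 (rotate_left(3, 5, k=1)): [1, 3, 0, 2, 4, 5]
After 9 (rotate_left(2, 4, k=1)): [1, 3, 2, 4, 0, 5]
After 10 (swap(5, 0)): [5, 3, 2, 4, 0, 1]
After 11 (reverse(1, 2)): [5, 2, 3, 4, 0, 1]
After 12 (rotate_left(0, 5, k=4)): [0, 1, 5, 2, 3, 4]
After 13 (swap(2, 0)): [5, 1, 0, 2, 3, 4]
After 14 (rotate_left(3, 5, k=1)): [5, 1, 0, 3, 4, 2]
After 15 (swap(0, 2)): [0, 1, 5, 3, 4, 2]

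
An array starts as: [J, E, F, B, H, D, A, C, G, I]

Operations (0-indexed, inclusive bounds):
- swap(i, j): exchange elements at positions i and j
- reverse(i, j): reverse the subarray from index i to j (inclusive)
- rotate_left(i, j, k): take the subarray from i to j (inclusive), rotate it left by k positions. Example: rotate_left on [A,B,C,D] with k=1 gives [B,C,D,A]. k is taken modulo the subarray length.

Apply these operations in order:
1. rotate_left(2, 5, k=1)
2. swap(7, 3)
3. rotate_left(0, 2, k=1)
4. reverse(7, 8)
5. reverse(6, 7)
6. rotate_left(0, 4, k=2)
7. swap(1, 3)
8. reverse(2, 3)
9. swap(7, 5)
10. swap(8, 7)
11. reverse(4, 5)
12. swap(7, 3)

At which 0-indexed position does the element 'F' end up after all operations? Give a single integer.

After 1 (rotate_left(2, 5, k=1)): [J, E, B, H, D, F, A, C, G, I]
After 2 (swap(7, 3)): [J, E, B, C, D, F, A, H, G, I]
After 3 (rotate_left(0, 2, k=1)): [E, B, J, C, D, F, A, H, G, I]
After 4 (reverse(7, 8)): [E, B, J, C, D, F, A, G, H, I]
After 5 (reverse(6, 7)): [E, B, J, C, D, F, G, A, H, I]
After 6 (rotate_left(0, 4, k=2)): [J, C, D, E, B, F, G, A, H, I]
After 7 (swap(1, 3)): [J, E, D, C, B, F, G, A, H, I]
After 8 (reverse(2, 3)): [J, E, C, D, B, F, G, A, H, I]
After 9 (swap(7, 5)): [J, E, C, D, B, A, G, F, H, I]
After 10 (swap(8, 7)): [J, E, C, D, B, A, G, H, F, I]
After 11 (reverse(4, 5)): [J, E, C, D, A, B, G, H, F, I]
After 12 (swap(7, 3)): [J, E, C, H, A, B, G, D, F, I]

Answer: 8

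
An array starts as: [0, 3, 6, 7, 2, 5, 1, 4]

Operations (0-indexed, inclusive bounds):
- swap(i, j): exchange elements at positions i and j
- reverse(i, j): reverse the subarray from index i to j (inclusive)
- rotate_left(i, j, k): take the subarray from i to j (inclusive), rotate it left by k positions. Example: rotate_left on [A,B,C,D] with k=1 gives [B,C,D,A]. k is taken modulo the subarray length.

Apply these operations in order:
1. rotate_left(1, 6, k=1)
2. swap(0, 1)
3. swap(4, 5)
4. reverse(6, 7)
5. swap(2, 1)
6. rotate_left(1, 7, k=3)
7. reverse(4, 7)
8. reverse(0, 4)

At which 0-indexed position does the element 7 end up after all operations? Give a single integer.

After 1 (rotate_left(1, 6, k=1)): [0, 6, 7, 2, 5, 1, 3, 4]
After 2 (swap(0, 1)): [6, 0, 7, 2, 5, 1, 3, 4]
After 3 (swap(4, 5)): [6, 0, 7, 2, 1, 5, 3, 4]
After 4 (reverse(6, 7)): [6, 0, 7, 2, 1, 5, 4, 3]
After 5 (swap(2, 1)): [6, 7, 0, 2, 1, 5, 4, 3]
After 6 (rotate_left(1, 7, k=3)): [6, 1, 5, 4, 3, 7, 0, 2]
After 7 (reverse(4, 7)): [6, 1, 5, 4, 2, 0, 7, 3]
After 8 (reverse(0, 4)): [2, 4, 5, 1, 6, 0, 7, 3]

Answer: 6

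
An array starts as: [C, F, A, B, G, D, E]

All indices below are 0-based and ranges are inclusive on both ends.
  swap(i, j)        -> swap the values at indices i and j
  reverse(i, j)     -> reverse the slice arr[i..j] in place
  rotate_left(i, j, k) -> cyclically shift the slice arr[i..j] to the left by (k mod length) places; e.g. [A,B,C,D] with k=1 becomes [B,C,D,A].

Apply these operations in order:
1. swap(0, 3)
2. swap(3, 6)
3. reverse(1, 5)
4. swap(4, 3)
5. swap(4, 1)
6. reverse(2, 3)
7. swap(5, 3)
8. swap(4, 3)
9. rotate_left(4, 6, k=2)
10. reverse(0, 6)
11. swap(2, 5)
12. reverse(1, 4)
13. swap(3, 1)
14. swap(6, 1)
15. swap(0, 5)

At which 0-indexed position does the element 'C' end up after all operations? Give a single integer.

After 1 (swap(0, 3)): [B, F, A, C, G, D, E]
After 2 (swap(3, 6)): [B, F, A, E, G, D, C]
After 3 (reverse(1, 5)): [B, D, G, E, A, F, C]
After 4 (swap(4, 3)): [B, D, G, A, E, F, C]
After 5 (swap(4, 1)): [B, E, G, A, D, F, C]
After 6 (reverse(2, 3)): [B, E, A, G, D, F, C]
After 7 (swap(5, 3)): [B, E, A, F, D, G, C]
After 8 (swap(4, 3)): [B, E, A, D, F, G, C]
After 9 (rotate_left(4, 6, k=2)): [B, E, A, D, C, F, G]
After 10 (reverse(0, 6)): [G, F, C, D, A, E, B]
After 11 (swap(2, 5)): [G, F, E, D, A, C, B]
After 12 (reverse(1, 4)): [G, A, D, E, F, C, B]
After 13 (swap(3, 1)): [G, E, D, A, F, C, B]
After 14 (swap(6, 1)): [G, B, D, A, F, C, E]
After 15 (swap(0, 5)): [C, B, D, A, F, G, E]

Answer: 0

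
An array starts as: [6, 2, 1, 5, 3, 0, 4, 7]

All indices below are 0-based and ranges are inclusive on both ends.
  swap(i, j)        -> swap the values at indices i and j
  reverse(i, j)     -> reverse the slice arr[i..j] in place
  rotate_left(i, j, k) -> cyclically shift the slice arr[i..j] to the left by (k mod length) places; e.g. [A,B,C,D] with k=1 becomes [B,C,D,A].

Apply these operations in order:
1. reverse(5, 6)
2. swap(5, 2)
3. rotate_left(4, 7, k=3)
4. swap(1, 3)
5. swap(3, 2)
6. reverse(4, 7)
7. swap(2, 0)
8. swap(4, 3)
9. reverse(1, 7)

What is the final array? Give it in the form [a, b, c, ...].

After 1 (reverse(5, 6)): [6, 2, 1, 5, 3, 4, 0, 7]
After 2 (swap(5, 2)): [6, 2, 4, 5, 3, 1, 0, 7]
After 3 (rotate_left(4, 7, k=3)): [6, 2, 4, 5, 7, 3, 1, 0]
After 4 (swap(1, 3)): [6, 5, 4, 2, 7, 3, 1, 0]
After 5 (swap(3, 2)): [6, 5, 2, 4, 7, 3, 1, 0]
After 6 (reverse(4, 7)): [6, 5, 2, 4, 0, 1, 3, 7]
After 7 (swap(2, 0)): [2, 5, 6, 4, 0, 1, 3, 7]
After 8 (swap(4, 3)): [2, 5, 6, 0, 4, 1, 3, 7]
After 9 (reverse(1, 7)): [2, 7, 3, 1, 4, 0, 6, 5]

Answer: [2, 7, 3, 1, 4, 0, 6, 5]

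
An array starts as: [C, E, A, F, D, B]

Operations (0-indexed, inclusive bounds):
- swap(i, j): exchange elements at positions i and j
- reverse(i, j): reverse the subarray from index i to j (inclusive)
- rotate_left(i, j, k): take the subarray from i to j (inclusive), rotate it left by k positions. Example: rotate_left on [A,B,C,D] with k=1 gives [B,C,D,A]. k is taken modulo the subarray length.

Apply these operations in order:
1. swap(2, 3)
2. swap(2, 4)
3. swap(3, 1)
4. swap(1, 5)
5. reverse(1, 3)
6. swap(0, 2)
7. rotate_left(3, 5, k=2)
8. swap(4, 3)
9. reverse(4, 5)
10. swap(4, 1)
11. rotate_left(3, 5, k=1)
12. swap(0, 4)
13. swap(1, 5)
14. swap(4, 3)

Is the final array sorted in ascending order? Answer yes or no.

After 1 (swap(2, 3)): [C, E, F, A, D, B]
After 2 (swap(2, 4)): [C, E, D, A, F, B]
After 3 (swap(3, 1)): [C, A, D, E, F, B]
After 4 (swap(1, 5)): [C, B, D, E, F, A]
After 5 (reverse(1, 3)): [C, E, D, B, F, A]
After 6 (swap(0, 2)): [D, E, C, B, F, A]
After 7 (rotate_left(3, 5, k=2)): [D, E, C, A, B, F]
After 8 (swap(4, 3)): [D, E, C, B, A, F]
After 9 (reverse(4, 5)): [D, E, C, B, F, A]
After 10 (swap(4, 1)): [D, F, C, B, E, A]
After 11 (rotate_left(3, 5, k=1)): [D, F, C, E, A, B]
After 12 (swap(0, 4)): [A, F, C, E, D, B]
After 13 (swap(1, 5)): [A, B, C, E, D, F]
After 14 (swap(4, 3)): [A, B, C, D, E, F]

Answer: yes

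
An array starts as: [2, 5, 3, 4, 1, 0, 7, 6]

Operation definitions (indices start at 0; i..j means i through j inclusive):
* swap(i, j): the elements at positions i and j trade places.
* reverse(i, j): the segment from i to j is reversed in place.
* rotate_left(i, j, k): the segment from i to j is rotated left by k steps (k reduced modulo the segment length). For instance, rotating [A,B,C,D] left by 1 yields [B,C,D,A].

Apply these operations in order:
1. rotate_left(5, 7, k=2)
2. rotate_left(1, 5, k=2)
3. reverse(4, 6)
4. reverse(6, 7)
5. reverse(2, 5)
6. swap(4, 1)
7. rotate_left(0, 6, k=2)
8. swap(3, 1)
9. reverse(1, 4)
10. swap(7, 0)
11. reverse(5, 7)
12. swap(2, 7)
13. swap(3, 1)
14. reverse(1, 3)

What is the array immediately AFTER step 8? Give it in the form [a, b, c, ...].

Answer: [3, 1, 4, 0, 7, 2, 6, 5]

Derivation:
After 1 (rotate_left(5, 7, k=2)): [2, 5, 3, 4, 1, 6, 0, 7]
After 2 (rotate_left(1, 5, k=2)): [2, 4, 1, 6, 5, 3, 0, 7]
After 3 (reverse(4, 6)): [2, 4, 1, 6, 0, 3, 5, 7]
After 4 (reverse(6, 7)): [2, 4, 1, 6, 0, 3, 7, 5]
After 5 (reverse(2, 5)): [2, 4, 3, 0, 6, 1, 7, 5]
After 6 (swap(4, 1)): [2, 6, 3, 0, 4, 1, 7, 5]
After 7 (rotate_left(0, 6, k=2)): [3, 0, 4, 1, 7, 2, 6, 5]
After 8 (swap(3, 1)): [3, 1, 4, 0, 7, 2, 6, 5]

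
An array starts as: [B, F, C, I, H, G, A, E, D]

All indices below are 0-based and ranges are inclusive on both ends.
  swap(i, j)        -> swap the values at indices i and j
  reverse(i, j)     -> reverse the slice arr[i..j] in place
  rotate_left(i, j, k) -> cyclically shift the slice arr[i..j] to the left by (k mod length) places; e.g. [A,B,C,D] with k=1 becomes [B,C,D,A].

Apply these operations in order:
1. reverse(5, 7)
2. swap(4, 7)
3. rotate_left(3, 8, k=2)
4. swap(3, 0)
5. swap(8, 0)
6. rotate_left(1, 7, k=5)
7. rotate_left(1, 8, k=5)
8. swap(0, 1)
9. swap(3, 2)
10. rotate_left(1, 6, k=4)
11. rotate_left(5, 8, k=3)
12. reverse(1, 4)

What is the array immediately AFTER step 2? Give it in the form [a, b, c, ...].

After 1 (reverse(5, 7)): [B, F, C, I, H, E, A, G, D]
After 2 (swap(4, 7)): [B, F, C, I, G, E, A, H, D]

Answer: [B, F, C, I, G, E, A, H, D]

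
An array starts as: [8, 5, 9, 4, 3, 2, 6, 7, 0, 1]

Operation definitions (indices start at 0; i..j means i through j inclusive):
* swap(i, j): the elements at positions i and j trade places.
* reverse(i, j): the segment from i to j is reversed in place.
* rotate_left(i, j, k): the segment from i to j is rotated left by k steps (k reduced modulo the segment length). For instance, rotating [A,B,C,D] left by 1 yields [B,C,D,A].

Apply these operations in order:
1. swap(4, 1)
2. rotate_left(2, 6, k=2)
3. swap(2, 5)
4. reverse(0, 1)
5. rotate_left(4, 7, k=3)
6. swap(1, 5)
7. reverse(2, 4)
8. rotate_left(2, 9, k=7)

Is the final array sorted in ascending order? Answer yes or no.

Answer: no

Derivation:
After 1 (swap(4, 1)): [8, 3, 9, 4, 5, 2, 6, 7, 0, 1]
After 2 (rotate_left(2, 6, k=2)): [8, 3, 5, 2, 6, 9, 4, 7, 0, 1]
After 3 (swap(2, 5)): [8, 3, 9, 2, 6, 5, 4, 7, 0, 1]
After 4 (reverse(0, 1)): [3, 8, 9, 2, 6, 5, 4, 7, 0, 1]
After 5 (rotate_left(4, 7, k=3)): [3, 8, 9, 2, 7, 6, 5, 4, 0, 1]
After 6 (swap(1, 5)): [3, 6, 9, 2, 7, 8, 5, 4, 0, 1]
After 7 (reverse(2, 4)): [3, 6, 7, 2, 9, 8, 5, 4, 0, 1]
After 8 (rotate_left(2, 9, k=7)): [3, 6, 1, 7, 2, 9, 8, 5, 4, 0]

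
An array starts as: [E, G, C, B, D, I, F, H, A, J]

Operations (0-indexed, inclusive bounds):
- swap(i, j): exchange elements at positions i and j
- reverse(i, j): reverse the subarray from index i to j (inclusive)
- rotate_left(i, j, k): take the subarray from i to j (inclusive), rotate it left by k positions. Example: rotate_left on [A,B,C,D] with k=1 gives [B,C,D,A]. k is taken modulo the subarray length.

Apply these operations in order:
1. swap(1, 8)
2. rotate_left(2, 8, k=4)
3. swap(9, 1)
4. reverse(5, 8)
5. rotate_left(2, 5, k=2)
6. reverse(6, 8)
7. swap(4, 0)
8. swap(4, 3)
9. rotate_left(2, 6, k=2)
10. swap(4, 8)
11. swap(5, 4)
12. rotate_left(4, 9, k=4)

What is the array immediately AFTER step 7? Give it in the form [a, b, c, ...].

Answer: [F, J, G, I, E, H, C, B, D, A]

Derivation:
After 1 (swap(1, 8)): [E, A, C, B, D, I, F, H, G, J]
After 2 (rotate_left(2, 8, k=4)): [E, A, F, H, G, C, B, D, I, J]
After 3 (swap(9, 1)): [E, J, F, H, G, C, B, D, I, A]
After 4 (reverse(5, 8)): [E, J, F, H, G, I, D, B, C, A]
After 5 (rotate_left(2, 5, k=2)): [E, J, G, I, F, H, D, B, C, A]
After 6 (reverse(6, 8)): [E, J, G, I, F, H, C, B, D, A]
After 7 (swap(4, 0)): [F, J, G, I, E, H, C, B, D, A]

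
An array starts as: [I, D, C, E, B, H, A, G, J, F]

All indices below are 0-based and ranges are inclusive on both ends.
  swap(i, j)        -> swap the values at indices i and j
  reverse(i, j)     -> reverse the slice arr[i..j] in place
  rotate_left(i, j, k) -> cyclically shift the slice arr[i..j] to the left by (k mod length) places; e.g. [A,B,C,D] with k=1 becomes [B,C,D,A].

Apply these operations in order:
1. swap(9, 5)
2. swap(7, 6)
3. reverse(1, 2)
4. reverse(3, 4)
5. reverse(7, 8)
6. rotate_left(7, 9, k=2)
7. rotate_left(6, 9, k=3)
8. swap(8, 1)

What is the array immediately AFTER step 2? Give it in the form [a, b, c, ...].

Answer: [I, D, C, E, B, F, G, A, J, H]

Derivation:
After 1 (swap(9, 5)): [I, D, C, E, B, F, A, G, J, H]
After 2 (swap(7, 6)): [I, D, C, E, B, F, G, A, J, H]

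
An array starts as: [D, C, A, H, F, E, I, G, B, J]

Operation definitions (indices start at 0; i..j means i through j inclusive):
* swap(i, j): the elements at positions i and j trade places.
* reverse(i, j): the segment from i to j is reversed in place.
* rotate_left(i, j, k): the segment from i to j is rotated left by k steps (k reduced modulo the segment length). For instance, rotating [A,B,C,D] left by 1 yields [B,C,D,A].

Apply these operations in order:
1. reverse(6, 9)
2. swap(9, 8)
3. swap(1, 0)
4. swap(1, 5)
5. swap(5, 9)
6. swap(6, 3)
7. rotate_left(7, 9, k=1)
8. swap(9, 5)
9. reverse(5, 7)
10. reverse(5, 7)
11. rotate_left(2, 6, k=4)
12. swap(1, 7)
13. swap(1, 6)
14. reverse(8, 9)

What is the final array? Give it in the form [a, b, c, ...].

After 1 (reverse(6, 9)): [D, C, A, H, F, E, J, B, G, I]
After 2 (swap(9, 8)): [D, C, A, H, F, E, J, B, I, G]
After 3 (swap(1, 0)): [C, D, A, H, F, E, J, B, I, G]
After 4 (swap(1, 5)): [C, E, A, H, F, D, J, B, I, G]
After 5 (swap(5, 9)): [C, E, A, H, F, G, J, B, I, D]
After 6 (swap(6, 3)): [C, E, A, J, F, G, H, B, I, D]
After 7 (rotate_left(7, 9, k=1)): [C, E, A, J, F, G, H, I, D, B]
After 8 (swap(9, 5)): [C, E, A, J, F, B, H, I, D, G]
After 9 (reverse(5, 7)): [C, E, A, J, F, I, H, B, D, G]
After 10 (reverse(5, 7)): [C, E, A, J, F, B, H, I, D, G]
After 11 (rotate_left(2, 6, k=4)): [C, E, H, A, J, F, B, I, D, G]
After 12 (swap(1, 7)): [C, I, H, A, J, F, B, E, D, G]
After 13 (swap(1, 6)): [C, B, H, A, J, F, I, E, D, G]
After 14 (reverse(8, 9)): [C, B, H, A, J, F, I, E, G, D]

Answer: [C, B, H, A, J, F, I, E, G, D]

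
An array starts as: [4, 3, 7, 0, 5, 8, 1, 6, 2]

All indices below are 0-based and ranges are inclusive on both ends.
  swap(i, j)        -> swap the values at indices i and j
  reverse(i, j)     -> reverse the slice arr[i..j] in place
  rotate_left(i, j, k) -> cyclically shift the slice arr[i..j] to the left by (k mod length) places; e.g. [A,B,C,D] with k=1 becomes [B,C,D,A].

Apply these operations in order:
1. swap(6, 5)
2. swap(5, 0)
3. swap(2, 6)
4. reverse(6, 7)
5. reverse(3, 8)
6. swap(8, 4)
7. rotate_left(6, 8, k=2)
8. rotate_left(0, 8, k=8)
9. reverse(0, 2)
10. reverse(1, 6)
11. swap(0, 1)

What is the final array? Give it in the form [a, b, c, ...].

After 1 (swap(6, 5)): [4, 3, 7, 0, 5, 1, 8, 6, 2]
After 2 (swap(5, 0)): [1, 3, 7, 0, 5, 4, 8, 6, 2]
After 3 (swap(2, 6)): [1, 3, 8, 0, 5, 4, 7, 6, 2]
After 4 (reverse(6, 7)): [1, 3, 8, 0, 5, 4, 6, 7, 2]
After 5 (reverse(3, 8)): [1, 3, 8, 2, 7, 6, 4, 5, 0]
After 6 (swap(8, 4)): [1, 3, 8, 2, 0, 6, 4, 5, 7]
After 7 (rotate_left(6, 8, k=2)): [1, 3, 8, 2, 0, 6, 7, 4, 5]
After 8 (rotate_left(0, 8, k=8)): [5, 1, 3, 8, 2, 0, 6, 7, 4]
After 9 (reverse(0, 2)): [3, 1, 5, 8, 2, 0, 6, 7, 4]
After 10 (reverse(1, 6)): [3, 6, 0, 2, 8, 5, 1, 7, 4]
After 11 (swap(0, 1)): [6, 3, 0, 2, 8, 5, 1, 7, 4]

Answer: [6, 3, 0, 2, 8, 5, 1, 7, 4]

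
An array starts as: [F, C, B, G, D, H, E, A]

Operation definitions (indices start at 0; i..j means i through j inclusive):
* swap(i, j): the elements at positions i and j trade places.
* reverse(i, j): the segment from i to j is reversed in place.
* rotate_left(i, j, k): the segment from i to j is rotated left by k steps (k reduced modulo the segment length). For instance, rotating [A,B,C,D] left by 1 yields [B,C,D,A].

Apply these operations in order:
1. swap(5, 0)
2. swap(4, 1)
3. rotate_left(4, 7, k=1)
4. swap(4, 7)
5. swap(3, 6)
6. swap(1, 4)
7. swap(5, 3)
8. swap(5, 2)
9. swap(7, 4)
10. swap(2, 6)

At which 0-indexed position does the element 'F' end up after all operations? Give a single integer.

Answer: 4

Derivation:
After 1 (swap(5, 0)): [H, C, B, G, D, F, E, A]
After 2 (swap(4, 1)): [H, D, B, G, C, F, E, A]
After 3 (rotate_left(4, 7, k=1)): [H, D, B, G, F, E, A, C]
After 4 (swap(4, 7)): [H, D, B, G, C, E, A, F]
After 5 (swap(3, 6)): [H, D, B, A, C, E, G, F]
After 6 (swap(1, 4)): [H, C, B, A, D, E, G, F]
After 7 (swap(5, 3)): [H, C, B, E, D, A, G, F]
After 8 (swap(5, 2)): [H, C, A, E, D, B, G, F]
After 9 (swap(7, 4)): [H, C, A, E, F, B, G, D]
After 10 (swap(2, 6)): [H, C, G, E, F, B, A, D]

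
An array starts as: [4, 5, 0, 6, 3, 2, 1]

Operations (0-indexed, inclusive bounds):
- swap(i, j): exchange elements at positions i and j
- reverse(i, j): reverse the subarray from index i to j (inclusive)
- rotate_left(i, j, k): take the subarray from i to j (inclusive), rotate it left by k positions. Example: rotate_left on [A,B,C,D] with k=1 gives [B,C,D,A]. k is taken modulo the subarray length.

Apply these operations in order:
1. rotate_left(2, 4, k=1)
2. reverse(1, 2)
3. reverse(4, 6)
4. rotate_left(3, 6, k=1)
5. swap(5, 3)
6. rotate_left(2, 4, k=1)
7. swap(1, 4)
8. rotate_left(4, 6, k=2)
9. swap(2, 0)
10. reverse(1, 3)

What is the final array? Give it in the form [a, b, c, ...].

Answer: [0, 2, 4, 5, 3, 6, 1]

Derivation:
After 1 (rotate_left(2, 4, k=1)): [4, 5, 6, 3, 0, 2, 1]
After 2 (reverse(1, 2)): [4, 6, 5, 3, 0, 2, 1]
After 3 (reverse(4, 6)): [4, 6, 5, 3, 1, 2, 0]
After 4 (rotate_left(3, 6, k=1)): [4, 6, 5, 1, 2, 0, 3]
After 5 (swap(5, 3)): [4, 6, 5, 0, 2, 1, 3]
After 6 (rotate_left(2, 4, k=1)): [4, 6, 0, 2, 5, 1, 3]
After 7 (swap(1, 4)): [4, 5, 0, 2, 6, 1, 3]
After 8 (rotate_left(4, 6, k=2)): [4, 5, 0, 2, 3, 6, 1]
After 9 (swap(2, 0)): [0, 5, 4, 2, 3, 6, 1]
After 10 (reverse(1, 3)): [0, 2, 4, 5, 3, 6, 1]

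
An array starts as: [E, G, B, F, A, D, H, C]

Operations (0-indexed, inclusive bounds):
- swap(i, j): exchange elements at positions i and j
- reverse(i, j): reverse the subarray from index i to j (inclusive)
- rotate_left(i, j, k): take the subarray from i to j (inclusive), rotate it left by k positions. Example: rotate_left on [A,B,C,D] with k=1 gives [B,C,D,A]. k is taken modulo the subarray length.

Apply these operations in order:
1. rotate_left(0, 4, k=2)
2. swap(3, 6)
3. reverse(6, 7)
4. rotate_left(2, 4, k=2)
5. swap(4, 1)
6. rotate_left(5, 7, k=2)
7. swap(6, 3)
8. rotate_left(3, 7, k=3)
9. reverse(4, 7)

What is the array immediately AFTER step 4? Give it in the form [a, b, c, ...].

Answer: [B, F, G, A, H, D, C, E]

Derivation:
After 1 (rotate_left(0, 4, k=2)): [B, F, A, E, G, D, H, C]
After 2 (swap(3, 6)): [B, F, A, H, G, D, E, C]
After 3 (reverse(6, 7)): [B, F, A, H, G, D, C, E]
After 4 (rotate_left(2, 4, k=2)): [B, F, G, A, H, D, C, E]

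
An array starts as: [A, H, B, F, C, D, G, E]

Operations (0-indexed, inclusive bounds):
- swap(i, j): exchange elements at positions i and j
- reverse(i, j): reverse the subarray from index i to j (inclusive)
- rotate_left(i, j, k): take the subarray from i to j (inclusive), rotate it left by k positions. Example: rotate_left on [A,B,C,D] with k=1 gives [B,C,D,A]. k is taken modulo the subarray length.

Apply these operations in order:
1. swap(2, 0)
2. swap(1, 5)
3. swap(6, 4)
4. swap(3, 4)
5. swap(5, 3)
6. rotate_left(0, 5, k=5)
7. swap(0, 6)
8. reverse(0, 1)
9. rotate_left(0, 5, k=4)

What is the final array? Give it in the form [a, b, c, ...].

After 1 (swap(2, 0)): [B, H, A, F, C, D, G, E]
After 2 (swap(1, 5)): [B, D, A, F, C, H, G, E]
After 3 (swap(6, 4)): [B, D, A, F, G, H, C, E]
After 4 (swap(3, 4)): [B, D, A, G, F, H, C, E]
After 5 (swap(5, 3)): [B, D, A, H, F, G, C, E]
After 6 (rotate_left(0, 5, k=5)): [G, B, D, A, H, F, C, E]
After 7 (swap(0, 6)): [C, B, D, A, H, F, G, E]
After 8 (reverse(0, 1)): [B, C, D, A, H, F, G, E]
After 9 (rotate_left(0, 5, k=4)): [H, F, B, C, D, A, G, E]

Answer: [H, F, B, C, D, A, G, E]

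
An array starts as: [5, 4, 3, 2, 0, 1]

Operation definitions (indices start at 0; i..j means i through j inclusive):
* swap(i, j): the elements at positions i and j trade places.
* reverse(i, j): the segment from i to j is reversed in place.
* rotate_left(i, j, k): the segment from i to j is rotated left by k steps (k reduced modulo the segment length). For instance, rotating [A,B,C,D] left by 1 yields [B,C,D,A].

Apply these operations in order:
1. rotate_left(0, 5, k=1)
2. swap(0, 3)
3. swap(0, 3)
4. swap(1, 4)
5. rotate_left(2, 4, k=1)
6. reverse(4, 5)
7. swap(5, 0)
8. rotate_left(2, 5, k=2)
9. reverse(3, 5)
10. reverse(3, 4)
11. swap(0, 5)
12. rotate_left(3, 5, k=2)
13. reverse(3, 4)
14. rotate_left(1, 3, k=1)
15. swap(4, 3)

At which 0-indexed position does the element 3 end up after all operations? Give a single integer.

Answer: 5

Derivation:
After 1 (rotate_left(0, 5, k=1)): [4, 3, 2, 0, 1, 5]
After 2 (swap(0, 3)): [0, 3, 2, 4, 1, 5]
After 3 (swap(0, 3)): [4, 3, 2, 0, 1, 5]
After 4 (swap(1, 4)): [4, 1, 2, 0, 3, 5]
After 5 (rotate_left(2, 4, k=1)): [4, 1, 0, 3, 2, 5]
After 6 (reverse(4, 5)): [4, 1, 0, 3, 5, 2]
After 7 (swap(5, 0)): [2, 1, 0, 3, 5, 4]
After 8 (rotate_left(2, 5, k=2)): [2, 1, 5, 4, 0, 3]
After 9 (reverse(3, 5)): [2, 1, 5, 3, 0, 4]
After 10 (reverse(3, 4)): [2, 1, 5, 0, 3, 4]
After 11 (swap(0, 5)): [4, 1, 5, 0, 3, 2]
After 12 (rotate_left(3, 5, k=2)): [4, 1, 5, 2, 0, 3]
After 13 (reverse(3, 4)): [4, 1, 5, 0, 2, 3]
After 14 (rotate_left(1, 3, k=1)): [4, 5, 0, 1, 2, 3]
After 15 (swap(4, 3)): [4, 5, 0, 2, 1, 3]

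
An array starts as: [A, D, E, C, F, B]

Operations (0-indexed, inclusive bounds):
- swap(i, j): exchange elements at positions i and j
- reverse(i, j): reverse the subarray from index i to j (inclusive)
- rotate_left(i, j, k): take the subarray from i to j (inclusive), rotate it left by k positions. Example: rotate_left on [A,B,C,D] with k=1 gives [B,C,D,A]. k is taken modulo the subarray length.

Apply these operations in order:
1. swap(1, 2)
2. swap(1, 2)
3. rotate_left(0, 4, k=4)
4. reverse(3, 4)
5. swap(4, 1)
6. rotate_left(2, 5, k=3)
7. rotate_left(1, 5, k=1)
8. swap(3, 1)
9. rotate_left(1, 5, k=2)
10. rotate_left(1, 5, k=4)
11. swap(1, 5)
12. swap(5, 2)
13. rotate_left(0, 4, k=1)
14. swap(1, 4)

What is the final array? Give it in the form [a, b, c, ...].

After 1 (swap(1, 2)): [A, E, D, C, F, B]
After 2 (swap(1, 2)): [A, D, E, C, F, B]
After 3 (rotate_left(0, 4, k=4)): [F, A, D, E, C, B]
After 4 (reverse(3, 4)): [F, A, D, C, E, B]
After 5 (swap(4, 1)): [F, E, D, C, A, B]
After 6 (rotate_left(2, 5, k=3)): [F, E, B, D, C, A]
After 7 (rotate_left(1, 5, k=1)): [F, B, D, C, A, E]
After 8 (swap(3, 1)): [F, C, D, B, A, E]
After 9 (rotate_left(1, 5, k=2)): [F, B, A, E, C, D]
After 10 (rotate_left(1, 5, k=4)): [F, D, B, A, E, C]
After 11 (swap(1, 5)): [F, C, B, A, E, D]
After 12 (swap(5, 2)): [F, C, D, A, E, B]
After 13 (rotate_left(0, 4, k=1)): [C, D, A, E, F, B]
After 14 (swap(1, 4)): [C, F, A, E, D, B]

Answer: [C, F, A, E, D, B]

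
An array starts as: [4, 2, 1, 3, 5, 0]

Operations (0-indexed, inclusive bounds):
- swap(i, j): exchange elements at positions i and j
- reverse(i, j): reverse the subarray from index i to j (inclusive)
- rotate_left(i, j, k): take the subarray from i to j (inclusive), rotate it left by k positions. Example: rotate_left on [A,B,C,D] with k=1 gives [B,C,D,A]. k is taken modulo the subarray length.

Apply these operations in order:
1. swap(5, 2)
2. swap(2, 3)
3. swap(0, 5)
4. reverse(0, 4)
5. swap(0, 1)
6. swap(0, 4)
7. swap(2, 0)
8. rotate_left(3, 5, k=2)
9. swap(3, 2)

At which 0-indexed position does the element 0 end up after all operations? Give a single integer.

Answer: 5

Derivation:
After 1 (swap(5, 2)): [4, 2, 0, 3, 5, 1]
After 2 (swap(2, 3)): [4, 2, 3, 0, 5, 1]
After 3 (swap(0, 5)): [1, 2, 3, 0, 5, 4]
After 4 (reverse(0, 4)): [5, 0, 3, 2, 1, 4]
After 5 (swap(0, 1)): [0, 5, 3, 2, 1, 4]
After 6 (swap(0, 4)): [1, 5, 3, 2, 0, 4]
After 7 (swap(2, 0)): [3, 5, 1, 2, 0, 4]
After 8 (rotate_left(3, 5, k=2)): [3, 5, 1, 4, 2, 0]
After 9 (swap(3, 2)): [3, 5, 4, 1, 2, 0]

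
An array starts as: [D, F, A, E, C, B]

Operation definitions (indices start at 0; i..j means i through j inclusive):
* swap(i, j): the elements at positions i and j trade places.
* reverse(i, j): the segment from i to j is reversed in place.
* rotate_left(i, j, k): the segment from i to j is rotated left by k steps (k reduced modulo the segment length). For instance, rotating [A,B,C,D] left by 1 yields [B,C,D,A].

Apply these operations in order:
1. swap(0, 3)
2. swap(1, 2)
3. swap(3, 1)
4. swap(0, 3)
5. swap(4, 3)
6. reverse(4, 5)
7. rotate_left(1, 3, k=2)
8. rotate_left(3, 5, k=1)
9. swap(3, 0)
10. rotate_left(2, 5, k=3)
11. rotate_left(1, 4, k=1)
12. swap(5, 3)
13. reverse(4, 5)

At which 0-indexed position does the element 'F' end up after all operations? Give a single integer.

After 1 (swap(0, 3)): [E, F, A, D, C, B]
After 2 (swap(1, 2)): [E, A, F, D, C, B]
After 3 (swap(3, 1)): [E, D, F, A, C, B]
After 4 (swap(0, 3)): [A, D, F, E, C, B]
After 5 (swap(4, 3)): [A, D, F, C, E, B]
After 6 (reverse(4, 5)): [A, D, F, C, B, E]
After 7 (rotate_left(1, 3, k=2)): [A, C, D, F, B, E]
After 8 (rotate_left(3, 5, k=1)): [A, C, D, B, E, F]
After 9 (swap(3, 0)): [B, C, D, A, E, F]
After 10 (rotate_left(2, 5, k=3)): [B, C, F, D, A, E]
After 11 (rotate_left(1, 4, k=1)): [B, F, D, A, C, E]
After 12 (swap(5, 3)): [B, F, D, E, C, A]
After 13 (reverse(4, 5)): [B, F, D, E, A, C]

Answer: 1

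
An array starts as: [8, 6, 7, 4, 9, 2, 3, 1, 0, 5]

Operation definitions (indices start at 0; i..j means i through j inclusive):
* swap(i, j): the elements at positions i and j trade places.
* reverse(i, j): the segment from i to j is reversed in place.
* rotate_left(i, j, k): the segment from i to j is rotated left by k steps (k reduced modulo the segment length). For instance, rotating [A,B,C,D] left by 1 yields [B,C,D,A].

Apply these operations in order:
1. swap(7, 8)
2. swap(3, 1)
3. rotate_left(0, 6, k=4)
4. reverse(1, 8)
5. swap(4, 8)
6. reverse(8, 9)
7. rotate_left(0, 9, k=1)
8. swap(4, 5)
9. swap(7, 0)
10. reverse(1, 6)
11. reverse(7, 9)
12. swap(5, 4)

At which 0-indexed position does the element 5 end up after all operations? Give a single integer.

Answer: 0

Derivation:
After 1 (swap(7, 8)): [8, 6, 7, 4, 9, 2, 3, 0, 1, 5]
After 2 (swap(3, 1)): [8, 4, 7, 6, 9, 2, 3, 0, 1, 5]
After 3 (rotate_left(0, 6, k=4)): [9, 2, 3, 8, 4, 7, 6, 0, 1, 5]
After 4 (reverse(1, 8)): [9, 1, 0, 6, 7, 4, 8, 3, 2, 5]
After 5 (swap(4, 8)): [9, 1, 0, 6, 2, 4, 8, 3, 7, 5]
After 6 (reverse(8, 9)): [9, 1, 0, 6, 2, 4, 8, 3, 5, 7]
After 7 (rotate_left(0, 9, k=1)): [1, 0, 6, 2, 4, 8, 3, 5, 7, 9]
After 8 (swap(4, 5)): [1, 0, 6, 2, 8, 4, 3, 5, 7, 9]
After 9 (swap(7, 0)): [5, 0, 6, 2, 8, 4, 3, 1, 7, 9]
After 10 (reverse(1, 6)): [5, 3, 4, 8, 2, 6, 0, 1, 7, 9]
After 11 (reverse(7, 9)): [5, 3, 4, 8, 2, 6, 0, 9, 7, 1]
After 12 (swap(5, 4)): [5, 3, 4, 8, 6, 2, 0, 9, 7, 1]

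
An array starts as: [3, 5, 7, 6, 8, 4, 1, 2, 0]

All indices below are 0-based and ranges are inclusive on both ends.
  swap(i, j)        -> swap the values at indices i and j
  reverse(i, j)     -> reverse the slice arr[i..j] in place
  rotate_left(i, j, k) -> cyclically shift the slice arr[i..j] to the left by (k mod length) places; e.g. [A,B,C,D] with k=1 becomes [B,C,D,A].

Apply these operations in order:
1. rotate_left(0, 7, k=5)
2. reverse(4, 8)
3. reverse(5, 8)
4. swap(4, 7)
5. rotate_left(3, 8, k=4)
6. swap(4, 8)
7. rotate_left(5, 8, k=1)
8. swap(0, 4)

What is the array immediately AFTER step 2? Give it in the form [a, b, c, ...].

Answer: [4, 1, 2, 3, 0, 8, 6, 7, 5]

Derivation:
After 1 (rotate_left(0, 7, k=5)): [4, 1, 2, 3, 5, 7, 6, 8, 0]
After 2 (reverse(4, 8)): [4, 1, 2, 3, 0, 8, 6, 7, 5]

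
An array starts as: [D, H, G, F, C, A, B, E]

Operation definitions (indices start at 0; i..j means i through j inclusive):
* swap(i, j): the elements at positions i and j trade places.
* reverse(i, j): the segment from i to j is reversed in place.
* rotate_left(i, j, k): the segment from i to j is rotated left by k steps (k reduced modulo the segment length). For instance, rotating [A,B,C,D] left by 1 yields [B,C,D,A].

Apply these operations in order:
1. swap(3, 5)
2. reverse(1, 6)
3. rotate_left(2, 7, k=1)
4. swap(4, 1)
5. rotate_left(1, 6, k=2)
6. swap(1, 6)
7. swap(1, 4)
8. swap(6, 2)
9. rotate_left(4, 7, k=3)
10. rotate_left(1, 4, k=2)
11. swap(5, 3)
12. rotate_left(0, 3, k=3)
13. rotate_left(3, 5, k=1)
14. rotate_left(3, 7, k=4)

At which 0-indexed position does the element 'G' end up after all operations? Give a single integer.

Answer: 7

Derivation:
After 1 (swap(3, 5)): [D, H, G, A, C, F, B, E]
After 2 (reverse(1, 6)): [D, B, F, C, A, G, H, E]
After 3 (rotate_left(2, 7, k=1)): [D, B, C, A, G, H, E, F]
After 4 (swap(4, 1)): [D, G, C, A, B, H, E, F]
After 5 (rotate_left(1, 6, k=2)): [D, A, B, H, E, G, C, F]
After 6 (swap(1, 6)): [D, C, B, H, E, G, A, F]
After 7 (swap(1, 4)): [D, E, B, H, C, G, A, F]
After 8 (swap(6, 2)): [D, E, A, H, C, G, B, F]
After 9 (rotate_left(4, 7, k=3)): [D, E, A, H, F, C, G, B]
After 10 (rotate_left(1, 4, k=2)): [D, H, F, E, A, C, G, B]
After 11 (swap(5, 3)): [D, H, F, C, A, E, G, B]
After 12 (rotate_left(0, 3, k=3)): [C, D, H, F, A, E, G, B]
After 13 (rotate_left(3, 5, k=1)): [C, D, H, A, E, F, G, B]
After 14 (rotate_left(3, 7, k=4)): [C, D, H, B, A, E, F, G]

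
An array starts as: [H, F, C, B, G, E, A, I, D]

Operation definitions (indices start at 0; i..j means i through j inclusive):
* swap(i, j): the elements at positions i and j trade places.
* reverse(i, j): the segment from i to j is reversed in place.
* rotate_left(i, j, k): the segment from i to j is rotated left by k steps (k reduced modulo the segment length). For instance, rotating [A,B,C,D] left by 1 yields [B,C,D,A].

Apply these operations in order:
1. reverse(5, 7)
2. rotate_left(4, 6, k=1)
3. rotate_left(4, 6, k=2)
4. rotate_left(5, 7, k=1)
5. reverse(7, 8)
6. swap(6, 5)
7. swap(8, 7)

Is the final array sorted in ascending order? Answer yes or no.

After 1 (reverse(5, 7)): [H, F, C, B, G, I, A, E, D]
After 2 (rotate_left(4, 6, k=1)): [H, F, C, B, I, A, G, E, D]
After 3 (rotate_left(4, 6, k=2)): [H, F, C, B, G, I, A, E, D]
After 4 (rotate_left(5, 7, k=1)): [H, F, C, B, G, A, E, I, D]
After 5 (reverse(7, 8)): [H, F, C, B, G, A, E, D, I]
After 6 (swap(6, 5)): [H, F, C, B, G, E, A, D, I]
After 7 (swap(8, 7)): [H, F, C, B, G, E, A, I, D]

Answer: no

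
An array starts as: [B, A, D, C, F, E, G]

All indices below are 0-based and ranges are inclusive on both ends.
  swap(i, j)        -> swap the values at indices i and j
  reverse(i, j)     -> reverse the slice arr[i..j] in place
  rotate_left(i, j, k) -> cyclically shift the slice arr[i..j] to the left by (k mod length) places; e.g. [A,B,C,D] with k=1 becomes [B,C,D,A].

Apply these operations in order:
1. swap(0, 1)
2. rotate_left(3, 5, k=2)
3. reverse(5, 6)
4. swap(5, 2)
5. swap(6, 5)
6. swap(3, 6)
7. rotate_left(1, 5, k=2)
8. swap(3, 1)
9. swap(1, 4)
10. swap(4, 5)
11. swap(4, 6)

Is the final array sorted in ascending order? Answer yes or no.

After 1 (swap(0, 1)): [A, B, D, C, F, E, G]
After 2 (rotate_left(3, 5, k=2)): [A, B, D, E, C, F, G]
After 3 (reverse(5, 6)): [A, B, D, E, C, G, F]
After 4 (swap(5, 2)): [A, B, G, E, C, D, F]
After 5 (swap(6, 5)): [A, B, G, E, C, F, D]
After 6 (swap(3, 6)): [A, B, G, D, C, F, E]
After 7 (rotate_left(1, 5, k=2)): [A, D, C, F, B, G, E]
After 8 (swap(3, 1)): [A, F, C, D, B, G, E]
After 9 (swap(1, 4)): [A, B, C, D, F, G, E]
After 10 (swap(4, 5)): [A, B, C, D, G, F, E]
After 11 (swap(4, 6)): [A, B, C, D, E, F, G]

Answer: yes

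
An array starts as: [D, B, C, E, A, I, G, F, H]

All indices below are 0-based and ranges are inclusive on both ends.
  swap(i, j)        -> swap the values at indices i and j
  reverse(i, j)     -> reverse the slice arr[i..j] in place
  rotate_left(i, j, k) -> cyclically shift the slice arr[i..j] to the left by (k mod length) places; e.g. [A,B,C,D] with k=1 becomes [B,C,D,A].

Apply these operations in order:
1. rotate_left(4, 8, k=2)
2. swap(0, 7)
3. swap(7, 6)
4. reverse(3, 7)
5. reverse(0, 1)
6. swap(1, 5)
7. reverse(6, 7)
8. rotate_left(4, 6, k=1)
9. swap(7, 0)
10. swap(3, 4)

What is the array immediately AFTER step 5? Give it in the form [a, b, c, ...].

Answer: [B, A, C, H, D, F, G, E, I]

Derivation:
After 1 (rotate_left(4, 8, k=2)): [D, B, C, E, G, F, H, A, I]
After 2 (swap(0, 7)): [A, B, C, E, G, F, H, D, I]
After 3 (swap(7, 6)): [A, B, C, E, G, F, D, H, I]
After 4 (reverse(3, 7)): [A, B, C, H, D, F, G, E, I]
After 5 (reverse(0, 1)): [B, A, C, H, D, F, G, E, I]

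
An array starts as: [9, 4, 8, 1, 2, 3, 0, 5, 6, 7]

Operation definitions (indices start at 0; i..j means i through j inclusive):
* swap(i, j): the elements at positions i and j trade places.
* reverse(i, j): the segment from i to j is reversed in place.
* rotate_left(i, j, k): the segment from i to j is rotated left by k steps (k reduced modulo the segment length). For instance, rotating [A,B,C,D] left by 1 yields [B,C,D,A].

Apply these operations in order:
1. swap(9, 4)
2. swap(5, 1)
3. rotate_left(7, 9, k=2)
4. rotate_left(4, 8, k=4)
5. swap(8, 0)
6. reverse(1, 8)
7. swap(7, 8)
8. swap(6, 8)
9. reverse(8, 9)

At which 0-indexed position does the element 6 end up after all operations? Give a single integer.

After 1 (swap(9, 4)): [9, 4, 8, 1, 7, 3, 0, 5, 6, 2]
After 2 (swap(5, 1)): [9, 3, 8, 1, 7, 4, 0, 5, 6, 2]
After 3 (rotate_left(7, 9, k=2)): [9, 3, 8, 1, 7, 4, 0, 2, 5, 6]
After 4 (rotate_left(4, 8, k=4)): [9, 3, 8, 1, 5, 7, 4, 0, 2, 6]
After 5 (swap(8, 0)): [2, 3, 8, 1, 5, 7, 4, 0, 9, 6]
After 6 (reverse(1, 8)): [2, 9, 0, 4, 7, 5, 1, 8, 3, 6]
After 7 (swap(7, 8)): [2, 9, 0, 4, 7, 5, 1, 3, 8, 6]
After 8 (swap(6, 8)): [2, 9, 0, 4, 7, 5, 8, 3, 1, 6]
After 9 (reverse(8, 9)): [2, 9, 0, 4, 7, 5, 8, 3, 6, 1]

Answer: 8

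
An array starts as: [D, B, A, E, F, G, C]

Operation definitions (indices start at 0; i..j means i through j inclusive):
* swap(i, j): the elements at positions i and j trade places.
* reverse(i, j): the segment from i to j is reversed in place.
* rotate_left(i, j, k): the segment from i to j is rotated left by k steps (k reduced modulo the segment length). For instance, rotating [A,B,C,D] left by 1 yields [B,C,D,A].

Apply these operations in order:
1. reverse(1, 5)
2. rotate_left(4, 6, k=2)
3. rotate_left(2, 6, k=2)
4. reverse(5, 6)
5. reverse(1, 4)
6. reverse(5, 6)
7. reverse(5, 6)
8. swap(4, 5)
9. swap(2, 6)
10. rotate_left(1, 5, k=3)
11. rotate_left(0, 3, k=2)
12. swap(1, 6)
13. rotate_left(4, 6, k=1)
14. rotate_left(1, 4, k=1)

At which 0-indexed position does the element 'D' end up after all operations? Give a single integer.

After 1 (reverse(1, 5)): [D, G, F, E, A, B, C]
After 2 (rotate_left(4, 6, k=2)): [D, G, F, E, C, A, B]
After 3 (rotate_left(2, 6, k=2)): [D, G, C, A, B, F, E]
After 4 (reverse(5, 6)): [D, G, C, A, B, E, F]
After 5 (reverse(1, 4)): [D, B, A, C, G, E, F]
After 6 (reverse(5, 6)): [D, B, A, C, G, F, E]
After 7 (reverse(5, 6)): [D, B, A, C, G, E, F]
After 8 (swap(4, 5)): [D, B, A, C, E, G, F]
After 9 (swap(2, 6)): [D, B, F, C, E, G, A]
After 10 (rotate_left(1, 5, k=3)): [D, E, G, B, F, C, A]
After 11 (rotate_left(0, 3, k=2)): [G, B, D, E, F, C, A]
After 12 (swap(1, 6)): [G, A, D, E, F, C, B]
After 13 (rotate_left(4, 6, k=1)): [G, A, D, E, C, B, F]
After 14 (rotate_left(1, 4, k=1)): [G, D, E, C, A, B, F]

Answer: 1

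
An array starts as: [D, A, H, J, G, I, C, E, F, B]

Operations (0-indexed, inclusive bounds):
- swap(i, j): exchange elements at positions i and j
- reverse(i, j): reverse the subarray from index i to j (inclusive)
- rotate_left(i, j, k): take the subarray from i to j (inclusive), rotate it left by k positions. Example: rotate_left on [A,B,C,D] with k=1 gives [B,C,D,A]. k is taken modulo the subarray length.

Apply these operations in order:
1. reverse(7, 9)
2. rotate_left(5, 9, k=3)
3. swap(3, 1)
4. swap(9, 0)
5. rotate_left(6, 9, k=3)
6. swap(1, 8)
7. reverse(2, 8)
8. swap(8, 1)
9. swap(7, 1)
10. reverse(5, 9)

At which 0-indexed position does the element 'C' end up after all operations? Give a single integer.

After 1 (reverse(7, 9)): [D, A, H, J, G, I, C, B, F, E]
After 2 (rotate_left(5, 9, k=3)): [D, A, H, J, G, F, E, I, C, B]
After 3 (swap(3, 1)): [D, J, H, A, G, F, E, I, C, B]
After 4 (swap(9, 0)): [B, J, H, A, G, F, E, I, C, D]
After 5 (rotate_left(6, 9, k=3)): [B, J, H, A, G, F, D, E, I, C]
After 6 (swap(1, 8)): [B, I, H, A, G, F, D, E, J, C]
After 7 (reverse(2, 8)): [B, I, J, E, D, F, G, A, H, C]
After 8 (swap(8, 1)): [B, H, J, E, D, F, G, A, I, C]
After 9 (swap(7, 1)): [B, A, J, E, D, F, G, H, I, C]
After 10 (reverse(5, 9)): [B, A, J, E, D, C, I, H, G, F]

Answer: 5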